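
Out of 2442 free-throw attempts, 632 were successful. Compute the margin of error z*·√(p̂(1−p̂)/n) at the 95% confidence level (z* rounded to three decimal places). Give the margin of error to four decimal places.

ME = 0.0174

With x = 632 successes in n = 2442, p̂ = 0.25880.
SE(p̂) = √(0.25880·0.74120/2442) = 0.008863.
The 95% critical value is z* = 1.960.
ME = 1.960·0.008863 = 0.0174.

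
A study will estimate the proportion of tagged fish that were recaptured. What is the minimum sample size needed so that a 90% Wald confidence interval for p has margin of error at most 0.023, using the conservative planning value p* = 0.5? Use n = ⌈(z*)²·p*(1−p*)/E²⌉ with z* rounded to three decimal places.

For 90% confidence, z* = 1.645.
p*(1−p*) = 0.50·0.50 = 0.2500.
(z*)²·p*(1−p*)/E² = 2.706025·0.2500/0.000529 = 1278.840.
⌈1278.840⌉ = 1279.

n = 1279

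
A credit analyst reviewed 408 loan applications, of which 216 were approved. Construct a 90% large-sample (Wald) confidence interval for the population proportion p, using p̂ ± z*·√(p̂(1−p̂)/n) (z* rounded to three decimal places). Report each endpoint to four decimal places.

(0.4888, 0.5701)

The sample proportion is 216/408 = 0.52941.
SE(p̂) = √(0.52941·0.47059/408) = 0.024711.
The 90% critical value is z* = 1.645.
Margin of error: 1.645 × 0.024711 = 0.04065.
So the interval runs from 0.4888 to 0.5701.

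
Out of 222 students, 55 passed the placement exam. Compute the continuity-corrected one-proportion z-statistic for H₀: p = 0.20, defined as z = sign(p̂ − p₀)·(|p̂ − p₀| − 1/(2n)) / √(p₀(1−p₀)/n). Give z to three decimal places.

z = 1.695

The sample proportion is 55/222 = 0.24775. p̂ − p₀ = 0.047748.
Continuity correction 1/(2n) = 1/444 = 0.002252.
Corrected numerator: |0.047748| − 0.002252 = 0.045496.
SE₀ = √(0.20·0.80/222) = 0.026846.
z = (+)0.045496/0.026846 = 1.695.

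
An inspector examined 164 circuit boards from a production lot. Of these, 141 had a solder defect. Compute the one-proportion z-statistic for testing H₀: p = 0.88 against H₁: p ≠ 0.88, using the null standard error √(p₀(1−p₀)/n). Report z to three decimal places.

The sample proportion is 141/164 = 0.85976.
SE₀ = √(0.88·0.12/164) = 0.025375.
z = (p̂ − p₀)/SE = (0.85976 − 0.88)/0.025375 = -0.798.

z = -0.798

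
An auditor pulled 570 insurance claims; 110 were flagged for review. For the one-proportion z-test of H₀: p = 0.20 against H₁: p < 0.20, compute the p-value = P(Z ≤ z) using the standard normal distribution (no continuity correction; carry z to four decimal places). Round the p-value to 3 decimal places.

p-value = 0.338

The sample proportion is 110/570 = 0.19298.
Under H₀, SE = √(p₀(1−p₀)/n) = √(0.20·0.80/570) = √0.000280702 = 0.016754.
Test statistic (full precision, shown to 4 dp): z = (110/570 − 0.20)/SE₀ ≈ -0.4189.
p-value = P(Z ≤ z) with z = -0.4189 → 0.338.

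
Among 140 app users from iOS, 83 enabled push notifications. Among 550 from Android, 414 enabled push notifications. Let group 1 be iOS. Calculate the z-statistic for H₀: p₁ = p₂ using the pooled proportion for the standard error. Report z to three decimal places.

p̂₁ = 83/140 = 0.59286, p̂₂ = 414/550 = 0.75273.
Pooling: p̂ = 497/690 = 0.72029.
SE = √[p̂(1−p̂)(1/n₁+1/n₂)] = √[0.72029·0.27971·(1/140+1/550)] ≈ 0.042490.
z = -0.15987/0.042490 = -3.763.

z = -3.763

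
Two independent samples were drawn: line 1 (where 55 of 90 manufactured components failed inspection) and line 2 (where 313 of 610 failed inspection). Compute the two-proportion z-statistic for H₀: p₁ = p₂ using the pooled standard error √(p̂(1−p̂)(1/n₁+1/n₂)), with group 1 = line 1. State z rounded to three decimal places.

p̂₁ = 55/90 = 0.61111, p̂₂ = 313/610 = 0.51311.
Pooled p̂ = (55+313)/(90+610) = 368/700 = 0.52571.
Pooled SE = √[0.2493388·0.01275046] ≈ 0.056384.
z = (p̂₁ − p̂₂)/SE = (0.61111 − 0.51311)/0.056384 = 0.09800/0.056384 = 1.738.

z = 1.738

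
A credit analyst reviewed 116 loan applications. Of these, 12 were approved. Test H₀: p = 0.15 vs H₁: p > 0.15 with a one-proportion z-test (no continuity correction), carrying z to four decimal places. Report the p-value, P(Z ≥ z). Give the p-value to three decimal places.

With x = 12 successes in n = 116, p̂ = 0.10345.
Null standard error: √(0.15·0.85/116) = √0.001099138 = 0.033153.
Test statistic (full precision, shown to 4 dp): z = (12/116 − 0.15)/SE₀ ≈ -1.4041.
p-value = P(Z ≥ z) with z = -1.4041 → 0.920.

p-value = 0.920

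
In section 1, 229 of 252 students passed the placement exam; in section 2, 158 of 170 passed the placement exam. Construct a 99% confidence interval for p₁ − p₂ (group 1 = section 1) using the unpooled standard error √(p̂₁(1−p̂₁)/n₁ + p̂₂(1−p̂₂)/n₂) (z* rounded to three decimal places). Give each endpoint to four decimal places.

p̂₁ = 0.90873, p̂₂ = 0.92941, so the observed difference is -0.02068.
Unpooled SE = √(p̂₁(1−p̂₁)/n₁ + p̂₂(1−p̂₂)/n₂) = √(0.000329126 + 0.000385915) = 0.026740.
The 99% critical value is z* = 2.576. Margin = 2.576·0.026740 = 0.06888.
Interval: -0.02068 ± 0.06888 → (-0.0896, 0.0482).

(-0.0896, 0.0482)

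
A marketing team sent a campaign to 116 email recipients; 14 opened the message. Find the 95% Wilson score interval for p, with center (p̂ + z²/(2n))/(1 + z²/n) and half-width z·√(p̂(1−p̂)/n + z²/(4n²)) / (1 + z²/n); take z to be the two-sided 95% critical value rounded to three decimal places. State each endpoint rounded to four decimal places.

(0.0733, 0.1924)

Here p̂ = 14/116 = 0.12069 and z = 1.960 (z² = 3.841600).
Denominator 1 + z²/n = 1 + 3.841600/116 = 1.033117.
Center = (0.12069 + 0.016559)/1.033117 = 0.13285.
Radicand: p̂(1−p̂)/n + z²/(4n²) = 0.000914859 + 0.000071373 = 0.000986232.
Half-width = z·√(radicand)/denom = 1.960·0.031404/1.033117 = 0.05958.
So the interval runs from 0.0733 to 0.1924.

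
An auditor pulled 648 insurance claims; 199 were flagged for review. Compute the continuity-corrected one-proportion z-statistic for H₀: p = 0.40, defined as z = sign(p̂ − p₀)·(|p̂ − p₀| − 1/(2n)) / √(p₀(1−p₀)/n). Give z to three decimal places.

z = -4.787

p̂ = 199/648 = 0.30710. p̂ − p₀ = -0.092901.
Continuity correction 1/(2n) = 1/1296 = 0.000772.
Corrected numerator: |-0.092901| − 0.000772 = 0.092129.
SE₀ = √(0.40·0.60/648) = 0.019245.
z = (−)0.092129/0.019245 = -4.787.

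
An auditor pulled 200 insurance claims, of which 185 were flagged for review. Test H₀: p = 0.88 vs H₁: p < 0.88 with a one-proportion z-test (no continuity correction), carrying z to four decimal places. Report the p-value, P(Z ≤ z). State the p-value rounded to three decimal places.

p̂ = 185/200 = 0.92500.
Under H₀, SE = √(p₀(1−p₀)/n) = √(0.88·0.12/200) = √0.000528000 = 0.022978.
Test statistic (full precision, shown to 4 dp): z = (185/200 − 0.88)/SE₀ ≈ 1.9584.
p-value = P(Z ≤ z) with z = 1.9584 → 0.975.

p-value = 0.975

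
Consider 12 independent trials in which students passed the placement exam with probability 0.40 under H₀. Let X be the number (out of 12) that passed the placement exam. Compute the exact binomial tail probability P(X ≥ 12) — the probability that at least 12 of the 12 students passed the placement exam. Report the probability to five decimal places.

P = 0.00002

X is binomial with n = 12 and p = 0.40.
P(X ≥ 12) = C(12,12)·0.40^12·0.60^0.
= 0.000017 = 0.00002.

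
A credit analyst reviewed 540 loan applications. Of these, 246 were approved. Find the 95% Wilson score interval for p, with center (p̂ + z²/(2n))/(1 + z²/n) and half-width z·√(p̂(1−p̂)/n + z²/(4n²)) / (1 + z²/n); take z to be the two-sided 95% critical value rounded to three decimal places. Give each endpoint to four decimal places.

(0.4140, 0.4977)

p̂ = 246/540 = 0.45556; z = 1.960, so z² = 3.841600.
Denominator 1 + z²/n = 1 + 3.841600/540 = 1.007114.
Center = (0.45556 + 0.003557)/1.007114 = 0.45587.
Radicand: p̂(1−p̂)/n + z²/(4n²) = 0.000459305 + 0.000003294 = 0.000462599.
Half-width = 1.960·√0.000462599/1.007114 = 0.04186.
CI: 0.45587 ± 0.04186 = (0.4140, 0.4977).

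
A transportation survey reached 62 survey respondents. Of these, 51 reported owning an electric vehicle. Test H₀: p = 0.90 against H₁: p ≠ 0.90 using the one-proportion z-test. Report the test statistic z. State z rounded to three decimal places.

With x = 51 successes in n = 62, p̂ = 0.82258.
SE₀ = √(0.90·0.10/62) = 0.038100.
z = (0.82258 − 0.90)/0.038100 = -0.07742/0.038100 = -2.032.

z = -2.032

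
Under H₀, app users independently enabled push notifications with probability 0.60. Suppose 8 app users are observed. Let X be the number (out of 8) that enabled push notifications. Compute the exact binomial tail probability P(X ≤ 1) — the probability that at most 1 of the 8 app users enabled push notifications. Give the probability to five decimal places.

X is binomial with n = 8 and p = 0.60.
P(X ≤ 1) = C(8,0)·0.60^0·0.40^8 + C(8,1)·0.60^1·0.40^7.
= 0.000655 + 0.007864 = 0.00852.

P = 0.00852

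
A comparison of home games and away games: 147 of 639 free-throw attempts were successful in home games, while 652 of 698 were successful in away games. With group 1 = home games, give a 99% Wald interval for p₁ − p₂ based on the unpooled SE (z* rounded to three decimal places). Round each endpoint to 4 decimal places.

(-0.7533, -0.6548)

p̂₁ = 0.23005, p̂₂ = 0.93410, so the observed difference is -0.70405.
SE = √(0.000277191 + 0.000088194) = √0.000365385 = 0.019115.
z* = 2.576 at the 99% level. Margin of error = 0.04924.
So the interval runs from -0.7533 to -0.6548.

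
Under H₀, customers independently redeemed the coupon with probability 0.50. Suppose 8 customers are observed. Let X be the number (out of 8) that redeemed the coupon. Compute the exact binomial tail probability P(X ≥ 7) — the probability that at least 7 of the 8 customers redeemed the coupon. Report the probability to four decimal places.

X ~ Binomial(n=8, p=0.50).
P(X ≥ 7) = C(8,7)·0.50^7·0.50^1 + C(8,8)·0.50^8·0.50^0.
= 0.031250 + 0.003906 = 0.0352.

P = 0.0352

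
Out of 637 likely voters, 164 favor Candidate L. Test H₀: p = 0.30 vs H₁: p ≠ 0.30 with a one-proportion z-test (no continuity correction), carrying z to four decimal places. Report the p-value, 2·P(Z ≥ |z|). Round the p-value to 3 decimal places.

The sample proportion is 164/637 = 0.25746.
Null standard error: √(0.30·0.70/637) = √0.000329670 = 0.018157.
Test statistic (full precision, shown to 4 dp): z = (164/637 − 0.30)/SE₀ ≈ -2.3431.
p-value = 2·P(Z ≥ |z|) with z = -2.3431 → 0.019.

p-value = 0.019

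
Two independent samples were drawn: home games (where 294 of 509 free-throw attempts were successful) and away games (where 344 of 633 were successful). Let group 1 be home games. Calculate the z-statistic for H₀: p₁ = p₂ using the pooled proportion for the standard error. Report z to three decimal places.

z = 1.156

Sample proportions: p̂₁ = 294/509 = 0.57760 and p̂₂ = 344/633 = 0.54344.
Pooled p̂ = (294+344)/(509+633) = 638/1142 = 0.55867.
SE = √[p̂(1−p̂)(1/n₁+1/n₂)] = √[0.55867·0.44133·(1/509+1/633)] ≈ 0.029562.
z = (p̂₁ − p̂₂)/SE = (0.57760 − 0.54344)/0.029562 = 0.03416/0.029562 = 1.156.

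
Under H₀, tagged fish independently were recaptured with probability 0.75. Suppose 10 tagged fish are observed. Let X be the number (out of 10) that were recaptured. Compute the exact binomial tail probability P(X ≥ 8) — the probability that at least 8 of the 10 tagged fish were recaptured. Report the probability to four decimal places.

P = 0.5256

X ~ Binomial(n=10, p=0.75).
P(X ≥ 8) = C(10,8)·0.75^8·0.25^2 + C(10,9)·0.75^9·0.25^1 + C(10,10)·0.75^10·0.25^0.
= 0.281568 + 0.187712 + 0.056314 = 0.5256.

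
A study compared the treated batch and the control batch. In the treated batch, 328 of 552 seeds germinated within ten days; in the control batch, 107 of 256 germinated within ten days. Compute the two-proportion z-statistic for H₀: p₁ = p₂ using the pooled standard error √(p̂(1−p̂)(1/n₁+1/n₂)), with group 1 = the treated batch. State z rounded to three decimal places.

z = 4.675

p̂₁ = 328/552 = 0.59420, p̂₂ = 107/256 = 0.41797.
Pooling: p̂ = 435/808 = 0.53837.
SE = √[p̂(1−p̂)(1/n₁+1/n₂)] = √[0.53837·0.46163·(1/552+1/256)] ≈ 0.037697.
z = (p̂₁ − p̂₂)/SE = (0.59420 − 0.41797)/0.037697 = 0.17623/0.037697 = 4.675.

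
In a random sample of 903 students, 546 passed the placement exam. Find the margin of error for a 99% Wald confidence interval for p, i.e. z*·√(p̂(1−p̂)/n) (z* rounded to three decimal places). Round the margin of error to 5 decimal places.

ME = 0.04191

p̂ = 546/903 = 0.60465.
SE = √(p̂(1−p̂)/n) = √(0.239048/903) = 0.016270.
The 99% critical value is z* = 2.576.
ME = 2.576·0.016270 = 0.04191.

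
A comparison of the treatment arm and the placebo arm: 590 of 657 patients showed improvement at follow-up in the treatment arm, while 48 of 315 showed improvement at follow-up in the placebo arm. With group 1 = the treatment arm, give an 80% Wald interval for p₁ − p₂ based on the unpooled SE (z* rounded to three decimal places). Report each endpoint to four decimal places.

(0.7156, 0.7757)

p̂₁ = 590/657 = 0.89802, p̂₂ = 48/315 = 0.15238; p̂₁ − p̂₂ = 0.74564.
SE = √(0.000139390 + 0.000410035) = √0.000549425 = 0.023440.
For 80% confidence, z* = 1.282. Margin of error = 0.03005.
CI: 0.74564 ± 0.03005 = (0.7156, 0.7757).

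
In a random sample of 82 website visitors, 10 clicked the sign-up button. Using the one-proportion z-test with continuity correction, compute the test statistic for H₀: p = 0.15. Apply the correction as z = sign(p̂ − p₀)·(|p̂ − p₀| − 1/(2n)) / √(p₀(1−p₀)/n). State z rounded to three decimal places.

z = -0.557

p̂ = 10/82 = 0.12195. p̂ − p₀ = -0.028049.
Continuity correction 1/(2n) = 1/164 = 0.006098.
Corrected numerator: |-0.028049| − 0.006098 = 0.021951.
SE₀ = √(0.15·0.85/82) = 0.039432.
z = −0.021951/0.039432 = -0.557.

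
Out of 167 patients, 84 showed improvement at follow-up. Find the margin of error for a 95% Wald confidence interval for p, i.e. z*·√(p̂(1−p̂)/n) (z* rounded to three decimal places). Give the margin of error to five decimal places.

With x = 84 successes in n = 167, p̂ = 0.50299.
SE = √(p̂(1−p̂)/n) = √(0.249991/167) = 0.038690.
z* = 1.960 at the 95% level.
Margin of error = z*·SE = 1.960 × 0.038690 = 0.07583.

ME = 0.07583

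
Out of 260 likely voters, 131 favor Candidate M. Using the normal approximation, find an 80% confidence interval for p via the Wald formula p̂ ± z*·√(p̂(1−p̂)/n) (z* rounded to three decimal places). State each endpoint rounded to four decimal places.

(0.4641, 0.5436)

Sample proportion p̂ = 131/260 = 0.50385.
Standard error of p̂: √(0.249985/260) = √0.000961482 = 0.031008.
The 80% critical value is z* = 1.282.
Margin = 1.282·0.031008 = 0.03975.
Interval: 0.50385 ± 0.03975 → (0.4641, 0.5436).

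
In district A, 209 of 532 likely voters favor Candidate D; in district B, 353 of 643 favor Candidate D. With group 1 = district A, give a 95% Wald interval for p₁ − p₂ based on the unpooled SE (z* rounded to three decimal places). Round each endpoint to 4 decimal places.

p̂₁ = 209/532 = 0.39286, p̂₂ = 353/643 = 0.54899; p̂₁ − p̂₂ = -0.15613.
Unpooled SE = √(p̂₁(1−p̂₁)/n₁ + p̂₂(1−p̂₂)/n₂) = √(0.000448347 + 0.000385070) = 0.028869.
z* = 1.960 at the 95% level. Margin of error = 0.05658.
Interval: -0.15613 ± 0.05658 → (-0.2127, -0.0995).

(-0.2127, -0.0995)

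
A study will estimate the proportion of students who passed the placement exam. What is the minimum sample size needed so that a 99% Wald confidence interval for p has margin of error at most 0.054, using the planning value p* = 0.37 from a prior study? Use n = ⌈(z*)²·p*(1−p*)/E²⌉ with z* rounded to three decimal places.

The 99% critical value is z* = 2.576.
p*(1−p*) = 0.2331.
Required n before rounding: 6.635776 × 0.2331 / 0.054² = 530.452.
Rounding up, n = 531.

n = 531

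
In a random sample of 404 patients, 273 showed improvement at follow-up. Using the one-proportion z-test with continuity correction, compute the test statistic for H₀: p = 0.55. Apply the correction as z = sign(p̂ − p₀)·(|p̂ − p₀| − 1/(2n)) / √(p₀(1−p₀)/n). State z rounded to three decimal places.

Sample proportion p̂ = 273/404 = 0.67574. p̂ − p₀ = 0.125743.
1/(2n) = 0.001238.
Corrected numerator: |0.125743| − 0.001238 = 0.124505.
Under H₀, SE = √(p₀(1−p₀)/n) = √(0.55·0.45/404) = √0.000612624 = 0.024751.
z = (+)0.124505/0.024751 = 5.030.

z = 5.030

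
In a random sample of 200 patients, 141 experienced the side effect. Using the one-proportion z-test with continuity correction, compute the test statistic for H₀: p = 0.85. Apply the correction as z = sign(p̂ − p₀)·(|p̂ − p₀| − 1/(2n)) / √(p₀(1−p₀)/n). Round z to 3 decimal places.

The sample proportion is 141/200 = 0.70500. p̂ − p₀ = -0.145000.
Continuity correction 1/(2n) = 1/400 = 0.002500.
Corrected numerator: |-0.145000| − 0.002500 = 0.142500.
Null standard error: √(0.85·0.15/200) = √0.000637500 = 0.025249.
z = (−)0.142500/0.025249 = -5.644.

z = -5.644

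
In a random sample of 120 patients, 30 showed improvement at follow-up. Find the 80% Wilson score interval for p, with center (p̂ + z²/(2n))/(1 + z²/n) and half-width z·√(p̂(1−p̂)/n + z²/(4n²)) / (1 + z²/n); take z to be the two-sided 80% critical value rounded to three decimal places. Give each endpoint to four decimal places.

p̂ = 30/120 = 0.25000; z = 1.282, so z² = 1.643524.
Denominator 1 + z²/n = 1 + 1.643524/120 = 1.013696.
Adjusted center: (0.25000 + z²/(2n))/1.013696 = 0.25338.
Radicand: p̂(1−p̂)/n + z²/(4n²) = 0.001562500 + 0.000028533 = 0.001591033.
Half-width = z·√(radicand)/denom = 1.282·0.039888/1.013696 = 0.05045.
CI: 0.25338 ± 0.05045 = (0.2029, 0.3038).

(0.2029, 0.3038)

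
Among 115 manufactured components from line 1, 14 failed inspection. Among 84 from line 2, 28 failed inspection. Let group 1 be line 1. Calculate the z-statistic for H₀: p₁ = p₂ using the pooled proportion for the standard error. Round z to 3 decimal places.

z = -3.613

Sample proportions: p̂₁ = 14/115 = 0.12174 and p̂₂ = 28/84 = 0.33333.
Pooled p̂ = (14+28)/(115+84) = 42/199 = 0.21106.
SE = √[p̂(1−p̂)(1/n₁+1/n₂)] = √[0.21106·0.78894·(1/115+1/84)] ≈ 0.058568.
z = (p̂₁ − p̂₂)/SE = (0.12174 − 0.33333)/0.058568 = -0.21159/0.058568 = -3.613.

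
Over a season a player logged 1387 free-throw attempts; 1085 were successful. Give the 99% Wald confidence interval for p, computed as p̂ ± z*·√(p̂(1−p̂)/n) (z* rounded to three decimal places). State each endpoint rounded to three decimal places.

(0.754, 0.811)

With x = 1085 successes in n = 1387, p̂ = 0.78226.
SE = √(p̂(1−p̂)/n) = √(0.170327/1387) = 0.011082.
For 99% confidence, z* = 2.576.
Margin = 2.576·0.011082 = 0.02855.
Interval: 0.78226 ± 0.02855 → (0.754, 0.811).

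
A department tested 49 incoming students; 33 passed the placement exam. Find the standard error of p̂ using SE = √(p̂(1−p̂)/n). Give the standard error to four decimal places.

SE = 0.0670

The sample proportion is 33/49 = 0.67347.
p̂(1−p̂) = 0.67347·0.32653 = 0.219908.
SE = √(0.219908/49) = 0.0670.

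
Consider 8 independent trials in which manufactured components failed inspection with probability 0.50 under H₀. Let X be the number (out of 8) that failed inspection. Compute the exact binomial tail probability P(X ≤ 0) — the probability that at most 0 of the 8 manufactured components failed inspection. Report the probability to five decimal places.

X ~ Binomial(n=8, p=0.50).
P(X ≤ 0) = C(8,0)·0.50^0·0.50^8.
= 0.003906 = 0.00391.

P = 0.00391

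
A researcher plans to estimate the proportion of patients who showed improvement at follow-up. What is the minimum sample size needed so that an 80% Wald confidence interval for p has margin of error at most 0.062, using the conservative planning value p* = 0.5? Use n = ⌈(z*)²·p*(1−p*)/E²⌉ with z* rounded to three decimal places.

For 80% confidence, z* = 1.282.
p*(1−p*) = 0.2500.
(z*)²·p*(1−p*)/E² = 1.643524·0.2500/0.003844 = 106.889.
Rounding up, n = 107.

n = 107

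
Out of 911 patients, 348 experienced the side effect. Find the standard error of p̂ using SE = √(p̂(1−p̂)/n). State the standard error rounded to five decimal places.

p̂ = 348/911 = 0.38200.
p̂(1−p̂) = 0.236076.
SE = √(0.236076/911) = 0.01610.

SE = 0.01610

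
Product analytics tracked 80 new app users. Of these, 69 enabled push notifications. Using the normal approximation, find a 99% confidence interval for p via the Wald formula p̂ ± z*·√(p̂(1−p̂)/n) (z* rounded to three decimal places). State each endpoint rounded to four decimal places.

The sample proportion is 69/80 = 0.86250.
Standard error of p̂: √(0.118594/80) = √0.001482422 = 0.038502.
z* = 2.576 at the 99% level.
Margin of error: 2.576 × 0.038502 = 0.09918.
Interval: 0.86250 ± 0.09918 → (0.7633, 0.9617).

(0.7633, 0.9617)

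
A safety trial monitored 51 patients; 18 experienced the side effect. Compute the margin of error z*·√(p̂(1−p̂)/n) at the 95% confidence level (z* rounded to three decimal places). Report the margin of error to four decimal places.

With x = 18 successes in n = 51, p̂ = 0.35294.
SE(p̂) = √(0.35294·0.64706/51) = 0.066917.
z* = 1.960 at the 95% level.
ME = 1.960·0.066917 = 0.1312.

ME = 0.1312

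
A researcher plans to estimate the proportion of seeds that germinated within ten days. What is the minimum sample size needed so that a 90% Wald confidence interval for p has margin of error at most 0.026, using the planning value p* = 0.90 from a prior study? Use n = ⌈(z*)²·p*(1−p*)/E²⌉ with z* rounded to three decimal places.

n = 361

z* = 1.645 at the 90% level.
p*(1−p*) = 0.0900.
(z*)²·p*(1−p*)/E² = 2.706025·0.0900/0.000676 = 360.270.
Rounding up, n = 361.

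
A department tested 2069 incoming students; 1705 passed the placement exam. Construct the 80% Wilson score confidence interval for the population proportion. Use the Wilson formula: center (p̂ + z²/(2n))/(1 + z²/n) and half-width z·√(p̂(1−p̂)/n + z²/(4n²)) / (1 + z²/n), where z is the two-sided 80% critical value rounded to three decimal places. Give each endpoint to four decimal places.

(0.8131, 0.8345)

p̂ = 1705/2069 = 0.82407; z = 1.282, so z² = 1.643524.
1 + z²/n = 1.000794.
Center = (0.82407 + 0.000397)/1.000794 = 0.82381.
Radicand: p̂(1−p̂)/n + z²/(4n²) = 0.000070072 + 0.000000096 = 0.000070168.
Half-width = z·√(radicand)/denom = 1.282·0.008377/1.000794 = 0.01073.
So the interval runs from 0.8131 to 0.8345.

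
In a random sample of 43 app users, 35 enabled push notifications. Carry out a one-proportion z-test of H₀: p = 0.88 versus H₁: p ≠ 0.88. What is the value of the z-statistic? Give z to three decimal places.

z = -1.333

Sample proportion p̂ = 35/43 = 0.81395.
Null standard error: √(0.88·0.12/43) = √0.002455814 = 0.049556.
Test statistic: z = -0.06605/0.049556 = -1.333.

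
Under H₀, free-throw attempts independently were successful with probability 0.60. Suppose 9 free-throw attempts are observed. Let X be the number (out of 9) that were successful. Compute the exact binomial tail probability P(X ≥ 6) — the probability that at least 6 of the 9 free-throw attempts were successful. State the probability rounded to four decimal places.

X is binomial with n = 9 and p = 0.60.
P(X ≥ 6) = C(9,6)·0.60^6·0.40^3 + C(9,7)·0.60^7·0.40^2 + C(9,8)·0.60^8·0.40^1 + C(9,9)·0.60^9·0.40^0.
= 0.250823 + 0.161243 + 0.060466 + 0.010078 = 0.4826.

P = 0.4826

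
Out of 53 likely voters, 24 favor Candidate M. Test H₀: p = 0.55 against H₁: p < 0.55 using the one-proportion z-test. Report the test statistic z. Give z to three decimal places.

z = -1.422

The sample proportion is 24/53 = 0.45283.
Under H₀, SE = √(p₀(1−p₀)/n) = √(0.55·0.45/53) = √0.004669811 = 0.068336.
z = (0.45283 − 0.55)/0.068336 = -0.09717/0.068336 = -1.422.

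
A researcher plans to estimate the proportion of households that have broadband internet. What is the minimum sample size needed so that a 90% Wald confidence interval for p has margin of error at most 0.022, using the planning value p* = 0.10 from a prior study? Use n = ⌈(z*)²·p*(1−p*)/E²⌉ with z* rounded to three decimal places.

n = 504

For 90% confidence, z* = 1.645.
p*(1−p*) = 0.0900.
Required n before rounding: 2.706025 × 0.0900 / 0.022² = 503.186.
⌈503.186⌉ = 504.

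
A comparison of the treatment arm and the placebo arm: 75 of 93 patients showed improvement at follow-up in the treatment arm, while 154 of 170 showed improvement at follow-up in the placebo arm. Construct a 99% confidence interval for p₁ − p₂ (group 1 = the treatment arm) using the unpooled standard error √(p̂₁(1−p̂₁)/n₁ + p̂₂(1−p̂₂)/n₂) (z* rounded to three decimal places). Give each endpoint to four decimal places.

(-0.2197, 0.0208)

p̂₁ = 75/93 = 0.80645, p̂₂ = 154/170 = 0.90588; p̂₁ − p̂₂ = -0.09943.
Unpooled SE = √(p̂₁(1−p̂₁)/n₁ + p̂₂(1−p̂₂)/n₂) = √(0.001678359 + 0.000501527) = 0.046689.
z* = 2.576 at the 99% level. Margin = 2.576·0.046689 = 0.12027.
Interval: -0.09943 ± 0.12027 → (-0.2197, 0.0208).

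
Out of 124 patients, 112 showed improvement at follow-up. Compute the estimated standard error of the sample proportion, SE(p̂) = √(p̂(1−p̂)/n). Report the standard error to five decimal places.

SE = 0.02655

p̂ = 112/124 = 0.90323.
p̂(1−p̂) = 0.087406.
Dividing by n and taking the root: √0.000704887 = 0.02655.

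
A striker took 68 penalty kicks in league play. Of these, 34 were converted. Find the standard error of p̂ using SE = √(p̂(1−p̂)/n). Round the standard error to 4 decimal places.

p̂ = 34/68 = 0.50000.
p̂(1−p̂) = 0.250000.
Dividing by n and taking the root: √0.003676471 = 0.0606.

SE = 0.0606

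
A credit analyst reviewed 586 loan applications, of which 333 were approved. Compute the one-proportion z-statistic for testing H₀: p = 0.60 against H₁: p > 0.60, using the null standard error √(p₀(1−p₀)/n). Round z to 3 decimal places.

z = -1.568

With x = 333 successes in n = 586, p̂ = 0.56826.
Under H₀, SE = √(p₀(1−p₀)/n) = √(0.60·0.40/586) = √0.000409556 = 0.020237.
z = (0.56826 − 0.60)/0.020237 = -0.03174/0.020237 = -1.568.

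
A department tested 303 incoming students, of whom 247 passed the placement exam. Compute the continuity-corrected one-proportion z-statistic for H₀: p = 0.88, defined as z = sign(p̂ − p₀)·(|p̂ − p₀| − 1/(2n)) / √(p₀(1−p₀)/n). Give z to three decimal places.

The sample proportion is 247/303 = 0.81518. p̂ − p₀ = -0.064818.
1/(2n) = 0.001650.
Corrected numerator: |-0.064818| − 0.001650 = 0.063168.
SE₀ = √(0.88·0.12/303) = 0.018669.
z = (−)0.063168/0.018669 = -3.384.

z = -3.384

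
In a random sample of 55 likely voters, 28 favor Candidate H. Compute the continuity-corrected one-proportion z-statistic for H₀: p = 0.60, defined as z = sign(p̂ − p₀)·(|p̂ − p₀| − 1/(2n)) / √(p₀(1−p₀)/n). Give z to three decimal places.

z = -1.239

p̂ = 28/55 = 0.50909. p̂ − p₀ = -0.090909.
1/(2n) = 0.009091.
Corrected numerator: |-0.090909| − 0.009091 = 0.081818.
Null standard error: √(0.60·0.40/55) = √0.004363636 = 0.066058.
z = −0.081818/0.066058 = -1.239.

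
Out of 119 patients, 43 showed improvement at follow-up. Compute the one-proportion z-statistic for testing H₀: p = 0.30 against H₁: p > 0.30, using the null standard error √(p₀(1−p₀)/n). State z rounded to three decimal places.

With x = 43 successes in n = 119, p̂ = 0.36134.
SE₀ = √(0.30·0.70/119) = 0.042008.
Test statistic: z = 0.06134/0.042008 = 1.460.

z = 1.460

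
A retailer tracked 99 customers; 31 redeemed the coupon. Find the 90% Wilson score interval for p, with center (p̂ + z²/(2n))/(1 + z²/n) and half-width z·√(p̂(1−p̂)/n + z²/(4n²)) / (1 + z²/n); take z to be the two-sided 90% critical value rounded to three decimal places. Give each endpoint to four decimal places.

Here p̂ = 31/99 = 0.31313 and z = 1.645 (z² = 2.706025).
Denominator 1 + z²/n = 1 + 2.706025/99 = 1.027334.
Adjusted center: (0.31313 + z²/(2n))/1.027334 = 0.31810.
Radicand: p̂(1−p̂)/n + z²/(4n²) = 0.002172526 + 0.000069024 = 0.002241550.
Half-width = z·√(radicand)/denom = 1.645·0.047345/1.027334 = 0.07581.
CI: 0.31810 ± 0.07581 = (0.2423, 0.3939).

(0.2423, 0.3939)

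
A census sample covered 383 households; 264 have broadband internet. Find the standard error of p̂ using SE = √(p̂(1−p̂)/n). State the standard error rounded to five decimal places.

p̂ = 264/383 = 0.68930.
p̂(1−p̂) = 0.68930·0.31070 = 0.214166.
Dividing by n and taking the root: √0.000559180 = 0.02365.

SE = 0.02365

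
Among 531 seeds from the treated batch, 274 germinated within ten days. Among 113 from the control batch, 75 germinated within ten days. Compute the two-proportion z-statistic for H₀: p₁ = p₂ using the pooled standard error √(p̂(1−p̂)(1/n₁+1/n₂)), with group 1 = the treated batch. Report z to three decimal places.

p̂₁ = 274/531 = 0.51601, p̂₂ = 75/113 = 0.66372.
Pooling: p̂ = 349/644 = 0.54193.
Pooled SE = √[0.2482423·0.01073280] ≈ 0.051617.
z = (p̂₁ − p̂₂)/SE = (0.51601 − 0.66372)/0.051617 = -0.14771/0.051617 = -2.862.

z = -2.862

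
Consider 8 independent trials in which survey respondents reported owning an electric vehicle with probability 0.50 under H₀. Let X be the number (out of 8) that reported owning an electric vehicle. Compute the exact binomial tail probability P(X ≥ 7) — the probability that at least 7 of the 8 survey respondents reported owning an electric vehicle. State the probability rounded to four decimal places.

P = 0.0352

X is binomial with n = 8 and p = 0.50.
P(X ≥ 7) = C(8,7)·0.50^7·0.50^1 + C(8,8)·0.50^8·0.50^0.
= 0.031250 + 0.003906 = 0.0352.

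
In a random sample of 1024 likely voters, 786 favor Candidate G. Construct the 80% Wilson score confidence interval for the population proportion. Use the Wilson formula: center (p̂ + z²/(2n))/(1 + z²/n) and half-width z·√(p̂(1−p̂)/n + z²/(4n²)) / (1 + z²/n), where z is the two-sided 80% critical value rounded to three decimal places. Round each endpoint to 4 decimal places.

p̂ = 786/1024 = 0.76758; z = 1.282, so z² = 1.643524.
Denominator 1 + z²/n = 1 + 1.643524/1024 = 1.001605.
Adjusted center: (0.76758 + z²/(2n))/1.001605 = 0.76715.
Radicand: p̂(1−p̂)/n + z²/(4n²) = 0.000174221 + 0.000000392 = 0.000174613.
Half-width = z·√(radicand)/denom = 1.282·0.013214/1.001605 = 0.01691.
So the interval runs from 0.7502 to 0.7841.

(0.7502, 0.7841)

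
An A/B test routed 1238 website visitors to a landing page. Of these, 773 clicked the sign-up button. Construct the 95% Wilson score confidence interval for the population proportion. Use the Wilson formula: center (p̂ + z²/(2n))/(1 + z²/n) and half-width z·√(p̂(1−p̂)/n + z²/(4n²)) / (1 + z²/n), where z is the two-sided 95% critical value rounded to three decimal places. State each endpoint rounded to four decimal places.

(0.5971, 0.6509)

Here p̂ = 773/1238 = 0.62439 and z = 1.960 (z² = 3.841600).
1 + z²/n = 1.003103.
Center = (0.62439 + 0.001552)/1.003103 = 0.62401.
Radicand: p̂(1−p̂)/n + z²/(4n²) = 0.000189439 + 0.000000627 = 0.000190066.
Half-width = 1.960·√0.000190066/1.003103 = 0.02694.
Interval: 0.62401 ± 0.02694 → (0.5971, 0.6509).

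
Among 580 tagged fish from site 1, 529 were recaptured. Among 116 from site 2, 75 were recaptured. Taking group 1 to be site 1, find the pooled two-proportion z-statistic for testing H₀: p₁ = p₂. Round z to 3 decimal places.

z = 7.708

p̂₁ = 529/580 = 0.91207, p̂₂ = 75/116 = 0.64655.
Pooling: p̂ = 604/696 = 0.86782.
SE = √[p̂(1−p̂)(1/n₁+1/n₂)] = √[0.86782·0.13218·(1/580+1/116)] ≈ 0.034448.
z = (p̂₁ − p̂₂)/SE = (0.91207 − 0.64655)/0.034448 = 0.26552/0.034448 = 7.708.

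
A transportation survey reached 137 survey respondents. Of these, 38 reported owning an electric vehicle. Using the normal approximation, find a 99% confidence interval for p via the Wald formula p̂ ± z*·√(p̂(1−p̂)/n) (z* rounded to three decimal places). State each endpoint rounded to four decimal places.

Sample proportion p̂ = 38/137 = 0.27737.
SE = √(p̂(1−p̂)/n) = √(0.200437/137) = 0.038250.
For 99% confidence, z* = 2.576.
Margin of error: 2.576 × 0.038250 = 0.09853.
CI: 0.27737 ± 0.09853 = (0.1788, 0.3759).

(0.1788, 0.3759)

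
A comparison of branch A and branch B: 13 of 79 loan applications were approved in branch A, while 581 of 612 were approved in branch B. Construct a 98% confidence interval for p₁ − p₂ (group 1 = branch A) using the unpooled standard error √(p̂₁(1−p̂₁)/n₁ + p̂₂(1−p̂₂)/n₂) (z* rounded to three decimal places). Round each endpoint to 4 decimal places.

p̂₁ = 13/79 = 0.16456, p̂₂ = 581/612 = 0.94935; p̂₁ − p̂₂ = -0.78479.
Unpooled SE = √(p̂₁(1−p̂₁)/n₁ + p̂₂(1−p̂₂)/n₂) = √(0.001740227 + 0.000078575) = 0.042647.
The 98% critical value is z* = 2.326. Margin = 2.326·0.042647 = 0.09920.
Interval: -0.78479 ± 0.09920 → (-0.8840, -0.6856).

(-0.8840, -0.6856)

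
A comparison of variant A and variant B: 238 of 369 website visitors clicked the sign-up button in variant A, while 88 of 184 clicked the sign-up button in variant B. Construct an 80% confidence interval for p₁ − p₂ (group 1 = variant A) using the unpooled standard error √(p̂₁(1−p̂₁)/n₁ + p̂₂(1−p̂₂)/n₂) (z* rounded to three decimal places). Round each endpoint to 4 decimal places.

(0.1097, 0.2237)

p̂₁ = 238/369 = 0.64499, p̂₂ = 88/184 = 0.47826; p̂₁ − p̂₂ = 0.16673.
Unpooled SE = √(p̂₁(1−p̂₁)/n₁ + p̂₂(1−p̂₂)/n₂) = √(0.000620539 + 0.001356127) = 0.044460.
The 80% critical value is z* = 1.282. Margin = 1.282·0.044460 = 0.05700.
CI: 0.16673 ± 0.05700 = (0.1097, 0.2237).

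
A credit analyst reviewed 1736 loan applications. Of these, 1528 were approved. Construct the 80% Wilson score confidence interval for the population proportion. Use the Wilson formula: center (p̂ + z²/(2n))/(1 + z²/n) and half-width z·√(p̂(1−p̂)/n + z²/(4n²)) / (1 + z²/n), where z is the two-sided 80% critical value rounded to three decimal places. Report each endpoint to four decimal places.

p̂ = 1528/1736 = 0.88018; z = 1.282, so z² = 1.643524.
1 + z²/n = 1.000947.
Center = (0.88018 + 0.000473)/1.000947 = 0.87982.
Radicand: p̂(1−p̂)/n + z²/(4n²) = 0.000060749 + 0.000000136 = 0.000060885.
Half-width = 1.282·√0.000060885/1.000947 = 0.00999.
So the interval runs from 0.8698 to 0.8898.

(0.8698, 0.8898)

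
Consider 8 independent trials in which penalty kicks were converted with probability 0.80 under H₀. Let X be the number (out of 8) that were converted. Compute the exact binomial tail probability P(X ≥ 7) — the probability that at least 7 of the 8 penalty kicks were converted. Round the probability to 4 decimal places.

P = 0.5033

X ~ Binomial(n=8, p=0.80).
P(X ≥ 7) = C(8,7)·0.80^7·0.20^1 + C(8,8)·0.80^8·0.20^0.
= 0.335544 + 0.167772 = 0.5033.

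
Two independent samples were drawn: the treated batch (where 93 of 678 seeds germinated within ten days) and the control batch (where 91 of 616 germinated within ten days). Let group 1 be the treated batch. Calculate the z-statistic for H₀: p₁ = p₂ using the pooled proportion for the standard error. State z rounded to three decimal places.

z = -0.543

Sample proportions: p̂₁ = 93/678 = 0.13717 and p̂₂ = 91/616 = 0.14773.
Pooling: p̂ = 184/1294 = 0.14219.
SE = √[p̂(1−p̂)(1/n₁+1/n₂)] = √[0.14219·0.85781·(1/678+1/616)] ≈ 0.019440.
z = -0.01056/0.019440 = -0.543.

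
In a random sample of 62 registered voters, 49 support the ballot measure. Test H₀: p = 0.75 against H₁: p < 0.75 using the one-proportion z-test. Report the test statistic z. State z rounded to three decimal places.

p̂ = 49/62 = 0.79032.
SE₀ = √(0.75·0.25/62) = 0.054993.
z = (p̂ − p₀)/SE = (0.79032 − 0.75)/0.054993 = 0.733.

z = 0.733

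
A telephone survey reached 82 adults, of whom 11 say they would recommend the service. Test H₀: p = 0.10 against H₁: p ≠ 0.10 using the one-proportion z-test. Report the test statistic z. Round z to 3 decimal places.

z = 1.031

p̂ = 11/82 = 0.13415.
Null standard error: √(0.10·0.90/82) = √0.001097561 = 0.033129.
z = (0.13415 − 0.10)/0.033129 = 0.03415/0.033129 = 1.031.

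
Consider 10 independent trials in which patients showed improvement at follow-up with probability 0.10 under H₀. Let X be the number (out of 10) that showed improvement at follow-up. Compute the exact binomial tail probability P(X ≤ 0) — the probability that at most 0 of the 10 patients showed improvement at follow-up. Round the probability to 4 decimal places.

X ~ Binomial(n=10, p=0.10).
P(X ≤ 0) = C(10,0)·0.10^0·0.90^10.
= 0.348678 = 0.3487.

P = 0.3487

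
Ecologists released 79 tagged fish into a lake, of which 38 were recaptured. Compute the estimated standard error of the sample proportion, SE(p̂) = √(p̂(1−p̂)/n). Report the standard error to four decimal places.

SE = 0.0562

p̂ = 38/79 = 0.48101.
p̂(1−p̂) = 0.249639.
Dividing by n and taking the root: √0.003159987 = 0.0562.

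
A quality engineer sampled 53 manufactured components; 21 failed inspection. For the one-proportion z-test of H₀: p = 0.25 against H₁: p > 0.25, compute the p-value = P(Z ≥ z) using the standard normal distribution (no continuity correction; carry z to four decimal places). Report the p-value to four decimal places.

p̂ = 21/53 = 0.39623.
Null standard error: √(0.25·0.75/53) = √0.003537736 = 0.059479.
Test statistic (full precision, shown to 4 dp): z = (21/53 − 0.25)/SE₀ ≈ 2.4585.
From the standard normal, P(Z ≥ z) = 0.0070.

p-value = 0.0070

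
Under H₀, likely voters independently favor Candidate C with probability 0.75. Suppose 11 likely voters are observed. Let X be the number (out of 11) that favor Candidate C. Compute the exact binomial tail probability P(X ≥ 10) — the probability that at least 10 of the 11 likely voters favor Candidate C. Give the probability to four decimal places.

P = 0.1971

X is binomial with n = 11 and p = 0.75.
P(X ≥ 10) = C(11,10)·0.75^10·0.25^1 + C(11,11)·0.75^11·0.25^0.
= 0.154862 + 0.042235 = 0.1971.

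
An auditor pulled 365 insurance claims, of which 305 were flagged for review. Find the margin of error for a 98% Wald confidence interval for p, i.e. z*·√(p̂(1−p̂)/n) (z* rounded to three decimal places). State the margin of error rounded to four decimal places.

ME = 0.0451

With x = 305 successes in n = 365, p̂ = 0.83562.
Standard error of p̂: √(0.137362/365) = √0.000376333 = 0.019399.
The 98% critical value is z* = 2.326.
Margin of error = z*·SE = 2.326 × 0.019399 = 0.0451.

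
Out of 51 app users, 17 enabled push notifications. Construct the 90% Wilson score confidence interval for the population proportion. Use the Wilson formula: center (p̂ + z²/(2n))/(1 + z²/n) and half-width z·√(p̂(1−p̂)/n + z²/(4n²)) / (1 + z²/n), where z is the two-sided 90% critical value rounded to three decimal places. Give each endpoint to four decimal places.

(0.2356, 0.4479)

Here p̂ = 17/51 = 0.33333 and z = 1.645 (z² = 2.706025).
Denominator 1 + z²/n = 1 + 2.706025/51 = 1.053059.
Adjusted center: (0.33333 + z²/(2n))/1.053059 = 0.34173.
Radicand: p̂(1−p̂)/n + z²/(4n²) = 0.004357298 + 0.000260095 = 0.004617393.
Half-width = 1.645·√0.004617393/1.053059 = 0.10615.
So the interval runs from 0.2356 to 0.4479.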